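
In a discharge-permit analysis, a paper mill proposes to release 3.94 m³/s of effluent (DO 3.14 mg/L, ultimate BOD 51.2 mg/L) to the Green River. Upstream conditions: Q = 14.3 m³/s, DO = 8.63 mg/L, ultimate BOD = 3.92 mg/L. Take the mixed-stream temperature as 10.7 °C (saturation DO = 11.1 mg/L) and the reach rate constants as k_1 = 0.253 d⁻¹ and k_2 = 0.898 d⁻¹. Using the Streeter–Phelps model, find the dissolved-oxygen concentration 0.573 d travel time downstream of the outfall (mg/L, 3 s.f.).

Mixed DO = (14.3×8.63 + 3.94×3.14)/(14.3+3.94) = 135.8/18.24 = 7.444 mg/L.
Mixed L₀ = (14.3×3.92 + 3.94×51.2)/(18.24) = 257.8/18.24 = 14.13 mg/L.
Initial deficit D₀ = C_s − DO₀ = 11.1 − 7.444 = 3.656 mg/L.
D(0.573) = [0.253×14.13/(0.898−0.253)](e^(−0.253×0.573) − e^(−0.898×0.573)) + 3.656 e^(−0.898×0.573)
= 5.544 × (0.8650 − 0.5978) + 3.656 × 0.5978 = 3.667 mg/L.
DO = 11.1 − 3.667 = 7.433 mg/L.

DO ≈ 7.43 mg/L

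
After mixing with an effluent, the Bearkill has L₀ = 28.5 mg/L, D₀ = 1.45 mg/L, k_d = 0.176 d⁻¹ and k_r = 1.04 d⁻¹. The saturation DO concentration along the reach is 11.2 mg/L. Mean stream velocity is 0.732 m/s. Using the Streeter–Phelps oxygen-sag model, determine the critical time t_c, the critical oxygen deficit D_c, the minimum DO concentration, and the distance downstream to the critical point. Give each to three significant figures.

With k_r/k_d = 5.909 and 1 − D₀(k_r−k_d)/(k_d L₀) = 0.7502,
t_c = ln(5.909 × 0.7502) / (1.04 − 0.176) = ln(4.433) / 0.8640 = 1.489/0.8640 = 1.724 d.
D_c = (k_d/k_r) L₀ e^(−k_d t_c) = (0.176/1.04) × 28.5 × e^(−0.176×1.724) = 0.1692 × 28.5 × 0.7383 = 3.561 mg/L.
Minimum DO = C_s − D_c = 11.2 − 3.561 = 7.639 mg/L.
x_c = v t_c = 0.732 m/s × 1.724 d × 86400 s/d = 109000 m ≈ 109 km.

t_c ≈ 1.72 d; D_c ≈ 3.56 mg/L; min DO ≈ 7.64 mg/L; x_c ≈ 109 km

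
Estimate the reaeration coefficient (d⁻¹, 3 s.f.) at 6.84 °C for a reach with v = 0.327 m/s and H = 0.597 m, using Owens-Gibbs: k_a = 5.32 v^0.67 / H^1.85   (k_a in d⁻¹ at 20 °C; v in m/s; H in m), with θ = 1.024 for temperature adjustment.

k_a(20) = 5.32 × 0.327^0.67 / 0.597^1.85 = 5.32 × 0.4729 / 0.3851 = 6.533 d⁻¹.
k_a(6.84) = 6.533 × 1.024^(6.84−20) = 6.533 × 0.7319 = 4.781 d⁻¹.

k_a ≈ 4.78 d⁻¹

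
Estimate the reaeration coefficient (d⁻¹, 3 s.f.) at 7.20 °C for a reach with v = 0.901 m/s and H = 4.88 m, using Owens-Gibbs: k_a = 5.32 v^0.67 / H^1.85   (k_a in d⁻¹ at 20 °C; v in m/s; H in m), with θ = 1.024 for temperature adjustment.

k_a ≈ 0.195 d⁻¹

k_a(20) = 5.32 × 0.901^0.67 / 4.88^1.85 = 5.32 × 0.9325 / 18.77 = 0.2642 d⁻¹.
k_a(7.20) = 0.2642 × 1.024^(7.20−20) = 0.2642 × 0.7382 = 0.1951 d⁻¹.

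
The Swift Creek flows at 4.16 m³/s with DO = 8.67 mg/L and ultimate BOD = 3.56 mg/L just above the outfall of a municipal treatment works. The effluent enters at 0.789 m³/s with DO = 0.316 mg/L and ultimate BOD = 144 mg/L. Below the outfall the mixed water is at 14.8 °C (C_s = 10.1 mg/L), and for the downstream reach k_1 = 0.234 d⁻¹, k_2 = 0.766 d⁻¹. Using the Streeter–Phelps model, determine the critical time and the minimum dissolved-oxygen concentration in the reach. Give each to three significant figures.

Mixed DO = (4.16×8.67 + 0.789×0.316)/(4.16+0.789) = 36.32/4.949 = 7.338 mg/L.
Mixed L₀ = (4.16×3.56 + 0.789×144)/(4.949) = 128.4/4.949 = 25.95 mg/L.
Initial deficit D₀ = C_s − DO₀ = 10.1 − 7.338 = 2.762 mg/L.
t_c = (1/0.5320) ln[(0.766/0.234)(1 − 2.762×0.5320/(0.234×25.95))] = 1.880 × ln(2.481) = 1.708 d.
D_c = (0.234/0.766) × 25.95 × e^(−0.234×1.708) = 0.3055 × 25.95 × 0.6705 = 5.315 mg/L.
Minimum DO = 10.1 − 5.315 = 4.785 mg/L.

t_c ≈ 1.71 d; minimum DO ≈ 4.78 mg/L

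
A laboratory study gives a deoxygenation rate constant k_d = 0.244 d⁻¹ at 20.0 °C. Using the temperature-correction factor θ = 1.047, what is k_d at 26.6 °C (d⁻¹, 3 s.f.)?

k_d(T₂) = k_d(T₁) · θ^(T₂−T₁) = 0.244 × 1.047^(26.6−20.0)
= 0.244 × 1.047^6.60 = 0.244 × 1.354 = 0.3304 d⁻¹.

k_d ≈ 0.330 d⁻¹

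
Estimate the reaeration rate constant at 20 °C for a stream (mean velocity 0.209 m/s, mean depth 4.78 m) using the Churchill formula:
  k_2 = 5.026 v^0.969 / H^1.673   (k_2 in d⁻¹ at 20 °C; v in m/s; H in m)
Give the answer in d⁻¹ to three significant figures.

k_2 ≈ 0.0805 d⁻¹

k_2 = 5.026 × 0.209^0.969 / 4.78^1.673 = 5.026 × 0.2194 / 13.70 = 0.08049 d⁻¹.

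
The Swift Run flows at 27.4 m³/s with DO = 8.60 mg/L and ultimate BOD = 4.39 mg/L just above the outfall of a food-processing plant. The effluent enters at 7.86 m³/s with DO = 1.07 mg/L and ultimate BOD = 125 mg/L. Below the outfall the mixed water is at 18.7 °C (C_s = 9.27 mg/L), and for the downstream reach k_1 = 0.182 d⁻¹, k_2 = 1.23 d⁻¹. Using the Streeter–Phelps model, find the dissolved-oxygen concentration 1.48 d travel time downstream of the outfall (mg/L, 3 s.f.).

Mixed DO = (27.4×8.60 + 7.86×1.07)/(27.4+7.86) = 244.1/35.26 = 6.921 mg/L.
Mixed L₀ = (27.4×4.39 + 7.86×125)/(35.26) = 1103/35.26 = 31.28 mg/L.
Initial deficit D₀ = C_s − DO₀ = 9.27 − 6.921 = 2.349 mg/L.
D(1.48) = [0.182×31.28/(1.23−0.182)](e^(−0.182×1.48) − e^(−1.23×1.48)) + 2.349 e^(−1.23×1.48)
= 5.431 × (0.7639 − 0.1620) + 2.349 × 0.1620 = 3.650 mg/L.
DO = 9.27 − 3.650 = 5.620 mg/L.

DO ≈ 5.62 mg/L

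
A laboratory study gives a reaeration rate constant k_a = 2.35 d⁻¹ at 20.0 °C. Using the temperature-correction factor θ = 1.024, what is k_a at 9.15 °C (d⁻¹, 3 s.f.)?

k_a(T₂) = k_a(T₁) · θ^(T₂−T₁) = 2.35 × 1.024^(9.15−20.0)
= 2.35 × 1.024^-10.8 = 2.35 × 0.7731 = 1.817 d⁻¹.

k_a ≈ 1.82 d⁻¹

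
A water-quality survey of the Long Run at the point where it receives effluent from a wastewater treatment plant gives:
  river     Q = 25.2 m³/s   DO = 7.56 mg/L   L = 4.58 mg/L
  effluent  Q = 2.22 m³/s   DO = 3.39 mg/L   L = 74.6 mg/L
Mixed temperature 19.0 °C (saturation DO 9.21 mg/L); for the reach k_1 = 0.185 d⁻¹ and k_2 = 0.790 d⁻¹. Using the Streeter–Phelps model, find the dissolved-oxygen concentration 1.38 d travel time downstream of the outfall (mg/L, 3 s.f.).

Mixed DO = (25.2×7.56 + 2.22×3.39)/(25.2+2.22) = 198.0/27.42 = 7.222 mg/L.
Mixed L₀ = (25.2×4.58 + 2.22×74.6)/(27.42) = 281.0/27.42 = 10.25 mg/L.
Initial deficit D₀ = C_s − DO₀ = 9.21 − 7.222 = 1.988 mg/L.
D(1.38) = [0.185×10.25/(0.790−0.185)](e^(−0.185×1.38) − e^(−0.790×1.38)) + 1.988 e^(−0.790×1.38)
= 3.134 × (0.7747 − 0.3361) + 1.988 × 0.3361 = 2.043 mg/L.
DO = 9.21 − 2.043 = 7.167 mg/L.

DO ≈ 7.17 mg/L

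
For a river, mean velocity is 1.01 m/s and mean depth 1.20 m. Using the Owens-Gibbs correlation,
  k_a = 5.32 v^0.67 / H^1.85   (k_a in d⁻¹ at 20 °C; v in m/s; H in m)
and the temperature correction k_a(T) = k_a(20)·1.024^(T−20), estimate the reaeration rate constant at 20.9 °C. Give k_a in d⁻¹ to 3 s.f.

k_a ≈ 3.90 d⁻¹

k_a(20) = 5.32 × 1.01^0.67 / 1.20^1.85 = 5.32 × 1.007 / 1.401 = 3.822 d⁻¹.
k_a(20.9) = 3.822 × 1.024^(20.9−20) = 3.822 × 1.022 = 3.905 d⁻¹.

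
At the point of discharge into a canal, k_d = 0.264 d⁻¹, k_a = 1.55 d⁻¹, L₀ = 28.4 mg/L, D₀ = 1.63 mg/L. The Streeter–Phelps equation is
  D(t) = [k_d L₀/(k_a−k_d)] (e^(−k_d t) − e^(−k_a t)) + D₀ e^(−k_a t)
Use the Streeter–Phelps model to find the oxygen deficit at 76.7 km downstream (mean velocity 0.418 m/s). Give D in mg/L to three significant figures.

Travel time t = x/v = 76.7 km / (0.418 m/s) = 76700 m / 0.418 m/s = 183500 s = 2.124 d.
k_d L₀/(k_a−k_d) = 0.264×28.4/(1.55−0.264) = 7.498/1.286 = 5.830 mg/L.
e^(−k_d t) = e^(−0.264×2.124) = 0.5708; e^(−k_a t) = e^(−1.55×2.124) = 0.03719.
D = 5.830 × (0.5708 − 0.03719) + 1.63 × 0.03719 = 3.111 + 0.06061 = 3.172 mg/L.

D ≈ 3.17 mg/L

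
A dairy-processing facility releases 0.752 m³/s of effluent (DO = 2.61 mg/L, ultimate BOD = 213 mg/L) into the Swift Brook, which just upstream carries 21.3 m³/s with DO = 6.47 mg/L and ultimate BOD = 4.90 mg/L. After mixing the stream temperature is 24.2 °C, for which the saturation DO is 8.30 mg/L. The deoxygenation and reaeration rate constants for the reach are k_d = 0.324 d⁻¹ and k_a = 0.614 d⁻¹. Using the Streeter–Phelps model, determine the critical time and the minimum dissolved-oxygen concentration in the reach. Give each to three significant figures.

t_c ≈ 1.66 d; minimum DO ≈ 4.60 mg/L

Mixed DO = (21.3×6.47 + 0.752×2.61)/(21.3+0.752) = 139.8/22.05 = 6.338 mg/L.
Mixed L₀ = (21.3×4.90 + 0.752×213)/(22.05) = 264.5/22.05 = 12.00 mg/L.
Initial deficit D₀ = C_s − DO₀ = 8.30 − 6.338 = 1.962 mg/L.
t_c = (1/0.2900) ln[(0.614/0.324)(1 − 1.962×0.2900/(0.324×12.00))] = 3.448 × ln(1.618) = 1.659 d.
D_c = (0.324/0.614) × 12.00 × e^(−0.324×1.659) = 0.5277 × 12.00 × 0.5843 = 3.699 mg/L.
Minimum DO = 8.30 − 3.699 = 4.601 mg/L.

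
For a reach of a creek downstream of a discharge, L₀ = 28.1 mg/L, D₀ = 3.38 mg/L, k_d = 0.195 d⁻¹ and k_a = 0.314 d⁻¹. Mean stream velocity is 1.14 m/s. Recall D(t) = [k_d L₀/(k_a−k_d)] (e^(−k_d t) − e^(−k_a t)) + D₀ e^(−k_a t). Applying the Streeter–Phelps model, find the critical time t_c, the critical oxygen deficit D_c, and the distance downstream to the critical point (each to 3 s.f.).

t_c ≈ 3.36 d; D_c ≈ 9.06 mg/L; x_c ≈ 331 km

With k_a/k_d = 1.610 and 1 − D₀(k_a−k_d)/(k_d L₀) = 0.9266,
t_c = ln(1.610 × 0.9266) / (0.314 − 0.195) = ln(1.492) / 0.1190 = 0.4002/0.1190 = 3.363 d.
L(t_c) = L₀ e^(−k_d t_c) = 28.1 × 0.5191 = 14.59 mg/L, and at the critical point k_a D_c = k_d L, so D_c = (0.195/0.314) × 14.59 = 9.058 mg/L.
x_c = v t_c = 1.14 m/s × 3.363 d × 86400 s/d = 331200 m ≈ 331 km.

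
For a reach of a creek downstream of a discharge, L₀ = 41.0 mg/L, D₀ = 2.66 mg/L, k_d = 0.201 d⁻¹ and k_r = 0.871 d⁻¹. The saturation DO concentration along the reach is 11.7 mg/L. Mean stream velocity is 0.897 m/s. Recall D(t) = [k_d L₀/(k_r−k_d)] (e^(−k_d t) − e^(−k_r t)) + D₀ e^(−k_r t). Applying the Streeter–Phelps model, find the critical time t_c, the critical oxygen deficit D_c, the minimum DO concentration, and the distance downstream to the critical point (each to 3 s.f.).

At the critical point dD/dt = 0, so k_d L₀ e^(−k_d t) = k_r D. Substituting D(t) from the Streeter–Phelps equation and solving for t gives
t_c = ln[(k_r/k_d)(1 − D₀(k_r−k_d)/(k_d L₀))] / (k_r−k_d).
Here k_r−k_d = 0.6700 d⁻¹ and 1 − D₀(k_r−k_d)/(k_d L₀) = 1 − 2.66×0.6700/(0.201×41.0) = 0.7837, so
t_c = ln(4.333 × 0.7837) / 0.6700 = 1.223 / 0.6700 = 1.825 d.
D_c = (k_d/k_r) L₀ e^(−k_d t_c) = (0.201/0.871) × 41.0 × e^(−0.201×1.825) = 0.2308 × 41.0 × 0.6929 = 6.556 mg/L.
Minimum DO = C_s − D_c = 11.7 − 6.556 = 5.144 mg/L.
x_c = v t_c = 0.897 m/s × 1.825 d × 86400 s/d = 141400 m ≈ 141 km.

t_c ≈ 1.82 d; D_c ≈ 6.56 mg/L; min DO ≈ 5.14 mg/L; x_c ≈ 141 km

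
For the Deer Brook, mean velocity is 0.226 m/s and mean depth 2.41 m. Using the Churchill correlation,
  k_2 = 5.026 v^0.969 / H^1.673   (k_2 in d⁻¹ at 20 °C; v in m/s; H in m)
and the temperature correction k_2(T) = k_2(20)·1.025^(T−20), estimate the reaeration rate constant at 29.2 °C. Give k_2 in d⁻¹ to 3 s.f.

k_2 ≈ 0.343 d⁻¹

k_2(20) = 5.026 × 0.226^0.969 / 2.41^1.673 = 5.026 × 0.2367 / 4.356 = 0.2730 d⁻¹.
k_2(29.2) = 0.2730 × 1.025^(29.2−20) = 0.2730 × 1.255 = 0.3427 d⁻¹.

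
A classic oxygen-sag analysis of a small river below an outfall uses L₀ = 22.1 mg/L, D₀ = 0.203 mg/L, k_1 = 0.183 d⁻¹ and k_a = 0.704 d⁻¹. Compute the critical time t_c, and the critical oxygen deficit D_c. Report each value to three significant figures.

t_c ≈ 2.54 d; D_c ≈ 3.61 mg/L

At the critical point dD/dt = 0, so k_1 L₀ e^(−k_1 t) = k_a D. Substituting D(t) from the Streeter–Phelps equation and solving for t gives
t_c = ln[(k_a/k_1)(1 − D₀(k_a−k_1)/(k_1 L₀))] / (k_a−k_1).
Here k_a−k_1 = 0.5210 d⁻¹ and 1 − D₀(k_a−k_1)/(k_1 L₀) = 1 − 0.203×0.5210/(0.183×22.1) = 0.9738, so
t_c = ln(3.847 × 0.9738) / 0.5210 = 1.321 / 0.5210 = 2.535 d.
D_c = (k_1/k_a) L₀ e^(−k_1 t_c) = (0.183/0.704) × 22.1 × e^(−0.183×2.535) = 0.2599 × 22.1 × 0.6288 = 3.612 mg/L.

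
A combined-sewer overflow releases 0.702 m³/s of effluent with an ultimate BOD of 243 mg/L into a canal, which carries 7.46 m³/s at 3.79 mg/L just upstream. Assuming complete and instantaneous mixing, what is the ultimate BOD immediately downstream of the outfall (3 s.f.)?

Flow-weighted mixing: C = (Q_r C_r + Q_w C_w)/(Q_r + Q_w)
= (7.46×3.79 + 0.702×243)/(7.46 + 0.702) = 198.9/8.162 = 24.36 mg/L.

24.4 mg/L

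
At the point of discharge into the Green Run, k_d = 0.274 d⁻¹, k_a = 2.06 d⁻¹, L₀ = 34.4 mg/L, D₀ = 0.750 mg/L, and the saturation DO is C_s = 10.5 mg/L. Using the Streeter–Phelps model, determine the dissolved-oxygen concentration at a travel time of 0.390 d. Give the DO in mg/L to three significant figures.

DO ≈ 7.78 mg/L

k_d L₀/(k_a−k_d) = 0.274×34.4/(2.06−0.274) = 9.426/1.786 = 5.277 mg/L.
e^(−k_d t) = e^(−0.274×0.3900) = 0.8987; e^(−k_a t) = e^(−2.06×0.3900) = 0.4478.
D = 5.277 × (0.8987 − 0.4478) + 0.750 × 0.4478 = 2.379 + 0.3359 = 2.715 mg/L.
DO = C_s − D = 10.5 − 2.715 = 7.785 mg/L.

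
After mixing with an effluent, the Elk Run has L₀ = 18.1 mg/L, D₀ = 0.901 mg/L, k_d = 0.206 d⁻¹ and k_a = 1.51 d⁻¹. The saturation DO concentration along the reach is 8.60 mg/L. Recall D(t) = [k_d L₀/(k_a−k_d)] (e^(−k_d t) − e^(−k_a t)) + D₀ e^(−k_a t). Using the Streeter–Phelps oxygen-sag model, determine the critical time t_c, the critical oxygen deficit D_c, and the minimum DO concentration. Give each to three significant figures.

t_c ≈ 1.24 d; D_c ≈ 1.91 mg/L; min DO ≈ 6.69 mg/L

With k_a/k_d = 7.330 and 1 − D₀(k_a−k_d)/(k_d L₀) = 0.6849,
t_c = ln(7.330 × 0.6849) / (1.51 − 0.206) = ln(5.020) / 1.304 = 1.613/1.304 = 1.237 d.
D_c = (k_d/k_a) L₀ e^(−k_d t_c) = (0.206/1.51) × 18.1 × e^(−0.206×1.237) = 0.1364 × 18.1 × 0.7750 = 1.914 mg/L.
Minimum DO = C_s − D_c = 8.60 − 1.914 = 6.686 mg/L.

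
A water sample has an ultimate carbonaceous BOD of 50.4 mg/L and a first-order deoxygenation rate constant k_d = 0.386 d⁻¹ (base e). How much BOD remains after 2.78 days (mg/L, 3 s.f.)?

L_t = L₀ e^(−k_d t) = 50.4 × e^(−0.386×2.78) = 50.4 × 0.3420 = 17.23 mg/L.

L ≈ 17.2 mg/L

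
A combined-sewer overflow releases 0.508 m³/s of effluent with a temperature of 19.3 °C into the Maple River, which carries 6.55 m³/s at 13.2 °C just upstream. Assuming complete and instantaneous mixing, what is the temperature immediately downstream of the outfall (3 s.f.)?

13.6 °C

Flow-weighted mixing: C = (Q_r C_r + Q_w C_w)/(Q_r + Q_w)
= (6.55×13.2 + 0.508×19.3)/(6.55 + 0.508) = 96.26/7.058 = 13.64 °C.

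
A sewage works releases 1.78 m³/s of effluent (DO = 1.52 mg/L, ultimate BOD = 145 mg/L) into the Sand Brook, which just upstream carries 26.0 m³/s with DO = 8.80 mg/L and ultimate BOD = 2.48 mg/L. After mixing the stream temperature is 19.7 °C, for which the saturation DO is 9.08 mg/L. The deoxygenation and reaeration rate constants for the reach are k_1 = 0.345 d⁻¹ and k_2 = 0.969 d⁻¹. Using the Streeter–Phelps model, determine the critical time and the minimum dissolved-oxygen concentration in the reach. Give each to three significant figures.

t_c ≈ 1.46 d; minimum DO ≈ 6.58 mg/L

Mixed DO = (26.0×8.80 + 1.78×1.52)/(26.0+1.78) = 231.5/27.78 = 8.334 mg/L.
Mixed L₀ = (26.0×2.48 + 1.78×145)/(27.78) = 322.6/27.78 = 11.61 mg/L.
Initial deficit D₀ = C_s − DO₀ = 9.08 − 8.334 = 0.7465 mg/L.
t_c = (1/0.6240) ln[(0.969/0.345)(1 − 0.7465×0.6240/(0.345×11.61))] = 1.603 × ln(2.482) = 1.457 d.
D_c = (0.345/0.969) × 11.61 × e^(−0.345×1.457) = 0.3560 × 11.61 × 0.6049 = 2.501 mg/L.
Minimum DO = 9.08 − 2.501 = 6.579 mg/L.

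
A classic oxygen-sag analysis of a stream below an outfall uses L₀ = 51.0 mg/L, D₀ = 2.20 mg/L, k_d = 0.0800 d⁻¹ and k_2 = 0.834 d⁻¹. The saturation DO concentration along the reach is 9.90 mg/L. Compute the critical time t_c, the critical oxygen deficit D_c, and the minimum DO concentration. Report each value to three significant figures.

t_c ≈ 2.42 d; D_c ≈ 4.03 mg/L; min DO ≈ 5.87 mg/L

At the critical point dD/dt = 0, so k_d L₀ e^(−k_d t) = k_2 D. Substituting D(t) from the Streeter–Phelps equation and solving for t gives
t_c = ln[(k_2/k_d)(1 − D₀(k_2−k_d)/(k_d L₀))] / (k_2−k_d).
Here k_2−k_d = 0.7540 d⁻¹ and 1 − D₀(k_2−k_d)/(k_d L₀) = 1 − 2.20×0.7540/(0.0800×51.0) = 0.5934, so
t_c = ln(10.42 × 0.5934) / 0.7540 = 1.822 / 0.7540 = 2.417 d.
D_c = (k_d/k_2) L₀ e^(−k_d t_c) = (0.0800/0.834) × 51.0 × e^(−0.0800×2.417) = 0.09592 × 51.0 × 0.8242 = 4.032 mg/L.
Minimum DO = C_s − D_c = 9.90 − 4.032 = 5.868 mg/L.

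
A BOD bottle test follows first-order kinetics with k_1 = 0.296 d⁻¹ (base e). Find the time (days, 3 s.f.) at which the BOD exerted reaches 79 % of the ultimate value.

t ≈ 5.27 d

y/L₀ = 1 − e^(−k_1 t) = 0.79 ⇒ e^(−k_1 t) = 0.210
t = −ln(0.210) / 0.296 = 1.561 / 0.296 = 5.272 d.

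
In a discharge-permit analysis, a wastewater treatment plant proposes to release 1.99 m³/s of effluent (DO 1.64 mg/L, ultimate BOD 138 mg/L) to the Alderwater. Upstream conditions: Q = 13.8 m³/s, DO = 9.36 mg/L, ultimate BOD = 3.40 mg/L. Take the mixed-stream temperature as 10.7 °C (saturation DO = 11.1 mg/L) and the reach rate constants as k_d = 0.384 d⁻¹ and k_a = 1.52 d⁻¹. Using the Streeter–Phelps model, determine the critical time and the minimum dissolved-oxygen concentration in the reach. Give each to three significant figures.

Mixed DO = (13.8×9.36 + 1.99×1.64)/(13.8+1.99) = 132.4/15.79 = 8.387 mg/L.
Mixed L₀ = (13.8×3.40 + 1.99×138)/(15.79) = 321.5/15.79 = 20.36 mg/L.
Initial deficit D₀ = C_s − DO₀ = 11.1 − 8.387 = 2.713 mg/L.
t_c = (1/1.136) ln[(1.52/0.384)(1 − 2.713×1.136/(0.384×20.36))] = 0.8803 × ln(2.398) = 0.7700 d.
D_c = (0.384/1.52) × 20.36 × e^(−0.384×0.7700) = 0.2526 × 20.36 × 0.7440 = 3.828 mg/L.
Minimum DO = 11.1 − 3.828 = 7.272 mg/L.

t_c ≈ 0.770 d; minimum DO ≈ 7.27 mg/L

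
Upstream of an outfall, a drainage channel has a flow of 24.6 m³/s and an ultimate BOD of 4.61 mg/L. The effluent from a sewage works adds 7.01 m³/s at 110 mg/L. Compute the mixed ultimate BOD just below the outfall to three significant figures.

Flow-weighted mixing: C = (Q_r C_r + Q_w C_w)/(Q_r + Q_w)
= (24.6×4.61 + 7.01×110)/(24.6 + 7.01) = 884.5/31.61 = 27.98 mg/L.

28.0 mg/L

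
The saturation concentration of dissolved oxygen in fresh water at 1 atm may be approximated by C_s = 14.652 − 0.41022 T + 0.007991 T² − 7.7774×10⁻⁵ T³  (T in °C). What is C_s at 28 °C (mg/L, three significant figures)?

C_s ≈ 7.72 mg/L

C_s = 14.652 − 0.41022×28 + 0.007991×28² − 7.7774×10⁻⁵×28³ = 7.723 mg/L.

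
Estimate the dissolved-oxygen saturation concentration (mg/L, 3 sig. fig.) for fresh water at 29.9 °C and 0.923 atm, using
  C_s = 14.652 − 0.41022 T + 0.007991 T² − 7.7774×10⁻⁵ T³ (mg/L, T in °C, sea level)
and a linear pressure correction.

At sea level: C_s = 14.652 − 0.41022×29.9 + 0.007991×29.9² − 7.7774×10⁻⁵×29.9³ = 7.451 mg/L.
Pressure correction: C_s' = 7.451 × 0.923 = 6.878 mg/L.

C_s ≈ 6.88 mg/L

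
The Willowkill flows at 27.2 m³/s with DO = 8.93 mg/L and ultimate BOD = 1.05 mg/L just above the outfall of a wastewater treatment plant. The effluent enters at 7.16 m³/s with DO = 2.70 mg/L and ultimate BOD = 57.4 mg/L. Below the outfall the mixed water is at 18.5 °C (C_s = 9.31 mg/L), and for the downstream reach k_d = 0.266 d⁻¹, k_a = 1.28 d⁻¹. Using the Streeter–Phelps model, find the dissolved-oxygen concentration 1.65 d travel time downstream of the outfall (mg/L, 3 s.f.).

Mixed DO = (27.2×8.93 + 7.16×2.70)/(27.2+7.16) = 262.2/34.36 = 7.632 mg/L.
Mixed L₀ = (27.2×1.05 + 7.16×57.4)/(34.36) = 439.5/34.36 = 12.79 mg/L.
Initial deficit D₀ = C_s − DO₀ = 9.31 − 7.632 = 1.678 mg/L.
D(1.65) = [0.266×12.79/(1.28−0.266)](e^(−0.266×1.65) − e^(−1.28×1.65)) + 1.678 e^(−1.28×1.65)
= 3.356 × (0.6447 − 0.1210) + 1.678 × 0.1210 = 1.961 mg/L.
DO = 9.31 − 1.961 = 7.349 mg/L.

DO ≈ 7.35 mg/L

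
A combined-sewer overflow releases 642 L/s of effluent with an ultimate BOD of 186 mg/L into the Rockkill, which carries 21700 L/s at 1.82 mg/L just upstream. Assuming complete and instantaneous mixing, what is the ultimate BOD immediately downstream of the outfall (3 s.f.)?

7.11 mg/L

Flow-weighted mixing: C = (Q_r C_r + Q_w C_w)/(Q_r + Q_w)
= (21700×1.82 + 642×186)/(21700 + 642) = 158900/22340 = 7.112 mg/L.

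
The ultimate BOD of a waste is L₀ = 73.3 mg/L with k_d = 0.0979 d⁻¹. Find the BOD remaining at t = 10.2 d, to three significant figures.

L ≈ 27.0 mg/L

L_t = L₀ e^(−k_d t) = 73.3 × e^(−0.0979×10.2) = 73.3 × 0.3684 = 27.00 mg/L.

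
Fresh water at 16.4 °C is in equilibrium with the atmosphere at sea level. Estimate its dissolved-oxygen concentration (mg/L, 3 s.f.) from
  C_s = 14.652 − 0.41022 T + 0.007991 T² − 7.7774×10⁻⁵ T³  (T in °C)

C_s = 14.652 − 0.41022×16.4 + 0.007991×16.4² − 7.7774×10⁻⁵×16.4³ = 9.731 mg/L.

C_s ≈ 9.73 mg/L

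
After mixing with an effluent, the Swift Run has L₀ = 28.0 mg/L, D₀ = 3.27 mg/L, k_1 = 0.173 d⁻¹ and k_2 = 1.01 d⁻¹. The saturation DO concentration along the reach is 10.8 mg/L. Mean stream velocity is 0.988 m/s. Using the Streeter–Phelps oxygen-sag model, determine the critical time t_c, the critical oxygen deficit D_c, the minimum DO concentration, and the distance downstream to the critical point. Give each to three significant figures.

With k_2/k_1 = 5.838 and 1 − D₀(k_2−k_1)/(k_1 L₀) = 0.4350,
t_c = ln(5.838 × 0.4350) / (1.01 − 0.173) = ln(2.539) / 0.8370 = 0.9319/0.8370 = 1.113 d.
L(t_c) = L₀ e^(−k_1 t_c) = 28.0 × 0.8248 = 23.09 mg/L, and at the critical point k_2 D_c = k_1 L, so D_c = (0.173/1.01) × 23.09 = 3.956 mg/L.
Minimum DO = C_s − D_c = 10.8 − 3.956 = 6.844 mg/L.
x_c = v t_c = 0.988 m/s × 1.113 d × 86400 s/d = 95050 m ≈ 95.0 km.

t_c ≈ 1.11 d; D_c ≈ 3.96 mg/L; min DO ≈ 6.84 mg/L; x_c ≈ 95.0 km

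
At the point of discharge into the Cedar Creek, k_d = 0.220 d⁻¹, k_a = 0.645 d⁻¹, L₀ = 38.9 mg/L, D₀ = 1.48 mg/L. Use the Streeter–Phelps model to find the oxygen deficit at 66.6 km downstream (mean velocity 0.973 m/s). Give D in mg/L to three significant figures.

Travel time t = x/v = 66.6 km / (0.973 m/s) = 66600 m / 0.973 m/s = 68450 s = 0.7922 d.
k_d L₀/(k_a−k_d) = 0.220×38.9/(0.645−0.220) = 8.558/0.4250 = 20.14 mg/L.
e^(−k_d t) = e^(−0.220×0.7922) = 0.8401; e^(−k_a t) = e^(−0.645×0.7922) = 0.5999.
D = 20.14 × (0.8401 − 0.5999) + 1.48 × 0.5999 = 4.836 + 0.8879 = 5.724 mg/L.

D ≈ 5.72 mg/L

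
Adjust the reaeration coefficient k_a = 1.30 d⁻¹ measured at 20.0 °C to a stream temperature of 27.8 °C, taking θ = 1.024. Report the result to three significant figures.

k_a(T₂) = k_a(T₁) · θ^(T₂−T₁) = 1.30 × 1.024^(27.8−20.0)
= 1.30 × 1.024^7.80 = 1.30 × 1.203 = 1.564 d⁻¹.

k_a ≈ 1.56 d⁻¹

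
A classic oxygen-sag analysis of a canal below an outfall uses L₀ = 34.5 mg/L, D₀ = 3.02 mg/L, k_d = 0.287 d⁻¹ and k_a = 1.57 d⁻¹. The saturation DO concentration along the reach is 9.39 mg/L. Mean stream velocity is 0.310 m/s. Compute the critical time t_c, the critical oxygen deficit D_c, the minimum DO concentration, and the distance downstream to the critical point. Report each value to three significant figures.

t_c ≈ 0.938 d; D_c ≈ 4.82 mg/L; min DO ≈ 4.57 mg/L; x_c ≈ 25.1 km

At the critical point dD/dt = 0, so k_d L₀ e^(−k_d t) = k_a D. Substituting D(t) from the Streeter–Phelps equation and solving for t gives
t_c = ln[(k_a/k_d)(1 − D₀(k_a−k_d)/(k_d L₀))] / (k_a−k_d).
Here k_a−k_d = 1.283 d⁻¹ and 1 − D₀(k_a−k_d)/(k_d L₀) = 1 − 3.02×1.283/(0.287×34.5) = 0.6087, so
t_c = ln(5.470 × 0.6087) / 1.283 = 1.203 / 1.283 = 0.9376 d.
D_c = (k_d/k_a) L₀ e^(−k_d t_c) = (0.287/1.57) × 34.5 × e^(−0.287×0.9376) = 0.1828 × 34.5 × 0.7641 = 4.819 mg/L.
Minimum DO = C_s − D_c = 9.39 − 4.819 = 4.571 mg/L.
x_c = v t_c = 0.310 m/s × 0.9376 d × 86400 s/d = 25110 m ≈ 25.1 km.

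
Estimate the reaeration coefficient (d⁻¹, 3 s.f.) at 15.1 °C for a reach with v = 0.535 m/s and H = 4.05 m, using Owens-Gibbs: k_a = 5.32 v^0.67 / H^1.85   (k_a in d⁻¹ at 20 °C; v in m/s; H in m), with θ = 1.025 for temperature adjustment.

k_a ≈ 0.233 d⁻¹

k_a(20) = 5.32 × 0.535^0.67 / 4.05^1.85 = 5.32 × 0.6577 / 13.30 = 0.2631 d⁻¹.
k_a(15.1) = 0.2631 × 1.025^(15.1−20) = 0.2631 × 0.8860 = 0.2331 d⁻¹.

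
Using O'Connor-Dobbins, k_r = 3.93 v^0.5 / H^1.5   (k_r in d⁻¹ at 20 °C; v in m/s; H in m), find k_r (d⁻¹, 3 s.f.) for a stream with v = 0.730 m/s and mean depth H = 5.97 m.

k_r = 3.93 × 0.730^0.5 / 5.97^1.5 = 3.93 × 0.8544 / 14.59 = 0.2302 d⁻¹.

k_r ≈ 0.230 d⁻¹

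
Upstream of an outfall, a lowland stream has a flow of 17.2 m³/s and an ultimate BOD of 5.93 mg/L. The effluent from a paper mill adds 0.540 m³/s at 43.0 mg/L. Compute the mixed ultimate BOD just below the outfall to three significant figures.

7.06 mg/L

Flow-weighted mixing: C = (Q_r C_r + Q_w C_w)/(Q_r + Q_w)
= (17.2×5.93 + 0.540×43.0)/(17.2 + 0.540) = 125.2/17.74 = 7.058 mg/L.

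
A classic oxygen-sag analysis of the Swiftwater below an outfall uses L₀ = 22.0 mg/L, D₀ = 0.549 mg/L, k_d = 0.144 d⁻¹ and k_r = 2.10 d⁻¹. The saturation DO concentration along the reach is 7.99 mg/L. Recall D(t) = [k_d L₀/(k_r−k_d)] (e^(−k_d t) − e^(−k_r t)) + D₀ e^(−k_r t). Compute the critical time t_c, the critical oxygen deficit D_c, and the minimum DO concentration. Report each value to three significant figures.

t_c = [1/(k_r−k_d)] ln[(k_r/k_d)(1 − D₀(k_r−k_d)/(k_d L₀))]
= [1/(2.10−0.144)] ln[(2.10/0.144)(1 − 0.549×1.956/(0.144×22.0))]
= (1/1.956) ln[14.58 × 0.6610] = 0.5112 × ln(9.640) = 0.5112 × 2.266 = 1.158 d.
L(t_c) = L₀ e^(−k_d t_c) = 22.0 × 0.8464 = 18.62 mg/L, and at the critical point k_r D_c = k_d L, so D_c = (0.144/2.10) × 18.62 = 1.277 mg/L.
Minimum DO = C_s − D_c = 7.99 − 1.277 = 6.713 mg/L.

t_c ≈ 1.16 d; D_c ≈ 1.28 mg/L; min DO ≈ 6.71 mg/L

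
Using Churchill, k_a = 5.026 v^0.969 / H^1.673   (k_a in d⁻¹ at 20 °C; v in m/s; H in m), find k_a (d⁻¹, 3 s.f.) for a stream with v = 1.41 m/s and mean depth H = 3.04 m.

k_a ≈ 1.09 d⁻¹

k_a = 5.026 × 1.41^0.969 / 3.04^1.673 = 5.026 × 1.395 / 6.425 = 1.091 d⁻¹.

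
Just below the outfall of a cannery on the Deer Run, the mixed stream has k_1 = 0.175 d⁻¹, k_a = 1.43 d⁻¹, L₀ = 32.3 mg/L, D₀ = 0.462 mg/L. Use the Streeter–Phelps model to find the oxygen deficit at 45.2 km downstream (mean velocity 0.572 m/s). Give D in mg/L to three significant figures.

Travel time t = x/v = 45.2 km / (0.572 m/s) = 45200 m / 0.572 m/s = 79020 s = 0.9146 d.
k_1 L₀/(k_a−k_1) = 0.175×32.3/(1.43−0.175) = 5.652/1.255 = 4.504 mg/L.
e^(−k_1 t) = e^(−0.175×0.9146) = 0.8521; e^(−k_a t) = e^(−1.43×0.9146) = 0.2704.
D = 4.504 × (0.8521 − 0.2704) + 0.462 × 0.2704 = 2.620 + 0.1249 = 2.745 mg/L.

D ≈ 2.74 mg/L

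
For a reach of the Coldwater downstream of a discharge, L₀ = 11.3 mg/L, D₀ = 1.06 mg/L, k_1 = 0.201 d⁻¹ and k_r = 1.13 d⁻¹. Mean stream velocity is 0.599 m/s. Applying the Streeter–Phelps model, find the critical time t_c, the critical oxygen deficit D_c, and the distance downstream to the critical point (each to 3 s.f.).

t_c ≈ 1.25 d; D_c ≈ 1.56 mg/L; x_c ≈ 64.5 km

At the critical point dD/dt = 0, so k_1 L₀ e^(−k_1 t) = k_r D. Substituting D(t) from the Streeter–Phelps equation and solving for t gives
t_c = ln[(k_r/k_1)(1 − D₀(k_r−k_1)/(k_1 L₀))] / (k_r−k_1).
Here k_r−k_1 = 0.9290 d⁻¹ and 1 − D₀(k_r−k_1)/(k_1 L₀) = 1 − 1.06×0.9290/(0.201×11.3) = 0.5664, so
t_c = ln(5.622 × 0.5664) / 0.9290 = 1.158 / 0.9290 = 1.247 d.
L(t_c) = L₀ e^(−k_1 t_c) = 11.3 × 0.7783 = 8.795 mg/L, and at the critical point k_r D_c = k_1 L, so D_c = (0.201/1.13) × 8.795 = 1.564 mg/L.
x_c = v t_c = 0.599 m/s × 1.247 d × 86400 s/d = 64530 m ≈ 64.5 km.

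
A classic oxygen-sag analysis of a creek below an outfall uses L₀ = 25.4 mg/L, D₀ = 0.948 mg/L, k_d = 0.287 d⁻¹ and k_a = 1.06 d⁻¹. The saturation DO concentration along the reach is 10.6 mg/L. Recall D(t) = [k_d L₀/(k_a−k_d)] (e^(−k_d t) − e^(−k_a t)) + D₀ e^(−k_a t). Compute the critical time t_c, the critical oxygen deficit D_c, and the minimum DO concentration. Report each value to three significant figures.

t_c ≈ 1.55 d; D_c ≈ 4.40 mg/L; min DO ≈ 6.20 mg/L

t_c = [1/(k_a−k_d)] ln[(k_a/k_d)(1 − D₀(k_a−k_d)/(k_d L₀))]
= [1/(1.06−0.287)] ln[(1.06/0.287)(1 − 0.948×0.7730/(0.287×25.4))]
= (1/0.7730) ln[3.693 × 0.8995] = 1.294 × ln(3.322) = 1.294 × 1.201 = 1.553 d.
L(t_c) = L₀ e^(−k_d t_c) = 25.4 × 0.6403 = 16.26 mg/L, and at the critical point k_a D_c = k_d L, so D_c = (0.287/1.06) × 16.26 = 4.404 mg/L.
Minimum DO = C_s − D_c = 10.6 − 4.404 = 6.196 mg/L.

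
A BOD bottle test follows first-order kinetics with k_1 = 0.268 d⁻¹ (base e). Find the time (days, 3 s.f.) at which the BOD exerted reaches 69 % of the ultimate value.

t ≈ 4.37 d

y/L₀ = 1 − e^(−k_1 t) = 0.69 ⇒ e^(−k_1 t) = 0.310
t = −ln(0.310) / 0.268 = 1.171 / 0.268 = 4.370 d.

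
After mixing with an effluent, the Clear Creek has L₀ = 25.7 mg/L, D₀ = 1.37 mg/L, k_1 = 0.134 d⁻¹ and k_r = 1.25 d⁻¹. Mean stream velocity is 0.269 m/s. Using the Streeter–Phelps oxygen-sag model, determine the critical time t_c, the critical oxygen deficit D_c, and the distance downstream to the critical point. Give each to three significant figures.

t_c ≈ 1.48 d; D_c ≈ 2.26 mg/L; x_c ≈ 34.3 km

With k_r/k_1 = 9.328 and 1 − D₀(k_r−k_1)/(k_1 L₀) = 0.5560,
t_c = ln(9.328 × 0.5560) / (1.25 − 0.134) = ln(5.187) / 1.116 = 1.646/1.116 = 1.475 d.
D_c = (k_1/k_r) L₀ e^(−k_1 t_c) = (0.134/1.25) × 25.7 × e^(−0.134×1.475) = 0.1072 × 25.7 × 0.8207 = 2.261 mg/L.
x_c = v t_c = 0.269 m/s × 1.475 d × 86400 s/d = 34280 m ≈ 34.3 km.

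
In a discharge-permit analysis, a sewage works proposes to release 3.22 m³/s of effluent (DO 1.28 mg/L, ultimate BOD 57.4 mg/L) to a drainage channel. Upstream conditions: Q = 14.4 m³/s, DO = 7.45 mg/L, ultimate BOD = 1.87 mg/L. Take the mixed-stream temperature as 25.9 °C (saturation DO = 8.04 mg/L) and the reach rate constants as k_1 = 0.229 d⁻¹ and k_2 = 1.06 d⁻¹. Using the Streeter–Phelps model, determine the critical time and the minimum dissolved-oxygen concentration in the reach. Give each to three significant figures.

Mixed DO = (14.4×7.45 + 3.22×1.28)/(14.4+3.22) = 111.4/17.62 = 6.322 mg/L.
Mixed L₀ = (14.4×1.87 + 3.22×57.4)/(17.62) = 211.8/17.62 = 12.02 mg/L.
Initial deficit D₀ = C_s − DO₀ = 8.04 − 6.322 = 1.718 mg/L.
t_c = (1/0.8310) ln[(1.06/0.229)(1 − 1.718×0.8310/(0.229×12.02))] = 1.203 × ln(2.228) = 0.9642 d.
D_c = (0.229/1.06) × 12.02 × e^(−0.229×0.9642) = 0.2160 × 12.02 × 0.8019 = 2.082 mg/L.
Minimum DO = 8.04 − 2.082 = 5.958 mg/L.

t_c ≈ 0.964 d; minimum DO ≈ 5.96 mg/L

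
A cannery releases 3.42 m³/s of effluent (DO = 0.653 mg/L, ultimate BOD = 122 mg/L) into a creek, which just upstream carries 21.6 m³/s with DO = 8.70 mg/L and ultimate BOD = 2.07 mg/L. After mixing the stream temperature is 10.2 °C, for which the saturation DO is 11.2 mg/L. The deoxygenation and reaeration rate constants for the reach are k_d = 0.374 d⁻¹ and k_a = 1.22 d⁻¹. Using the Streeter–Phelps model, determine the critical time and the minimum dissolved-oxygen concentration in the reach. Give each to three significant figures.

Mixed DO = (21.6×8.70 + 3.42×0.653)/(21.6+3.42) = 190.2/25.02 = 7.600 mg/L.
Mixed L₀ = (21.6×2.07 + 3.42×122)/(25.02) = 462.0/25.02 = 18.46 mg/L.
Initial deficit D₀ = C_s − DO₀ = 11.2 − 7.600 = 3.600 mg/L.
t_c = (1/0.8460) ln[(1.22/0.374)(1 − 3.600×0.8460/(0.374×18.46))] = 1.182 × ln(1.823) = 0.7100 d.
D_c = (0.374/1.22) × 18.46 × e^(−0.374×0.7100) = 0.3066 × 18.46 × 0.7668 = 4.340 mg/L.
Minimum DO = 11.2 − 4.340 = 6.860 mg/L.

t_c ≈ 0.710 d; minimum DO ≈ 6.86 mg/L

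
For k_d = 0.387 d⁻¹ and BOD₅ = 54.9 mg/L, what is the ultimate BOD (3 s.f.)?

BOD₅ = L₀(1 − e^(−5k_d)) ⇒ L₀ = BOD₅ / (1 − e^(−5×0.387))
= 54.9 / (1 − 0.1444) = 54.9 / 0.8556 = 64.17 mg/L.

L₀ ≈ 64.2 mg/L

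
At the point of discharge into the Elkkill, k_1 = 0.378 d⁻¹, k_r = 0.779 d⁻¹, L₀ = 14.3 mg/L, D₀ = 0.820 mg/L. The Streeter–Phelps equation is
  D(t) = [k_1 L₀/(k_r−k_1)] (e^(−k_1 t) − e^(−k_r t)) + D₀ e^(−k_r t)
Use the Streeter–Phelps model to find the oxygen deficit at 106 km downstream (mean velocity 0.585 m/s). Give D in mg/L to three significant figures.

D ≈ 3.63 mg/L

Travel time t = x/v = 106 km / (0.585 m/s) = 106000 m / 0.585 m/s = 181200 s = 2.097 d.
k_1 L₀/(k_r−k_1) = 0.378×14.3/(0.779−0.378) = 5.405/0.4010 = 13.48 mg/L.
e^(−k_1 t) = e^(−0.378×2.097) = 0.4526; e^(−k_r t) = e^(−0.779×2.097) = 0.1952.
D = 13.48 × (0.4526 − 0.1952) + 0.820 × 0.1952 = 3.470 + 0.1601 = 3.630 mg/L.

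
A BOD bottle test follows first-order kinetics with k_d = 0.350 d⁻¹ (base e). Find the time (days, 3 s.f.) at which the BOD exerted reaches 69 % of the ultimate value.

t ≈ 3.35 d

y/L₀ = 1 − e^(−k_d t) = 0.69 ⇒ e^(−k_d t) = 0.310
t = −ln(0.310) / 0.350 = 1.171 / 0.350 = 3.346 d.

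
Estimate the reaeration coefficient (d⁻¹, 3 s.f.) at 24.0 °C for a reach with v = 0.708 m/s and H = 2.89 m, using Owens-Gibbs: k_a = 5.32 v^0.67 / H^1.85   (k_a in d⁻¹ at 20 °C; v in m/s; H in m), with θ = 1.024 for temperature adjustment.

k_a ≈ 0.652 d⁻¹

k_a(20) = 5.32 × 0.708^0.67 / 2.89^1.85 = 5.32 × 0.7935 / 7.123 = 0.5926 d⁻¹.
k_a(24.0) = 0.5926 × 1.024^(24.0−20) = 0.5926 × 1.100 = 0.6516 d⁻¹.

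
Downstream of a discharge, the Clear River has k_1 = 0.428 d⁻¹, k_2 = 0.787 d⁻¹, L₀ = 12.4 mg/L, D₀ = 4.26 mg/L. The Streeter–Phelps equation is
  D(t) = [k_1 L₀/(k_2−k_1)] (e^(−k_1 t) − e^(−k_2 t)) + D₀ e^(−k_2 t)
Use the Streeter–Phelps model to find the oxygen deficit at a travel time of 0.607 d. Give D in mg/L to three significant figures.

k_1 L₀/(k_2−k_1) = 0.428×12.4/(0.787−0.428) = 5.307/0.3590 = 14.78 mg/L.
e^(−k_1 t) = e^(−0.428×0.6070) = 0.7712; e^(−k_2 t) = e^(−0.787×0.6070) = 0.6202.
D = 14.78 × (0.7712 − 0.6202) + 4.26 × 0.6202 = 2.232 + 2.642 = 4.874 mg/L.

D ≈ 4.87 mg/L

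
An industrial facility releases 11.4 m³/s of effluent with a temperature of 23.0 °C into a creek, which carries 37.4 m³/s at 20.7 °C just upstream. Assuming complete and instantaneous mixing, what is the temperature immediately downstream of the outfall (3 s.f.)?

21.2 °C

Flow-weighted mixing: C = (Q_r C_r + Q_w C_w)/(Q_r + Q_w)
= (37.4×20.7 + 11.4×23.0)/(37.4 + 11.4) = 1036/48.80 = 21.24 °C.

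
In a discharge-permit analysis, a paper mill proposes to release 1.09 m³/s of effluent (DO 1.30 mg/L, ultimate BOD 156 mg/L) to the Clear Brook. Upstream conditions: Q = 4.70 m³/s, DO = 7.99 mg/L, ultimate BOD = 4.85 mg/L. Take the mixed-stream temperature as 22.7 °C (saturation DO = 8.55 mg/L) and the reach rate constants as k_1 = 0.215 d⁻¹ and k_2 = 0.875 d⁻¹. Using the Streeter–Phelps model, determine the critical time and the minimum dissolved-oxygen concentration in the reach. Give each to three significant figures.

t_c ≈ 1.85 d; minimum DO ≈ 3.05 mg/L

Mixed DO = (4.70×7.99 + 1.09×1.30)/(4.70+1.09) = 38.97/5.790 = 6.731 mg/L.
Mixed L₀ = (4.70×4.85 + 1.09×156)/(5.790) = 192.8/5.790 = 33.30 mg/L.
Initial deficit D₀ = C_s − DO₀ = 8.55 − 6.731 = 1.819 mg/L.
t_c = (1/0.6600) ln[(0.875/0.215)(1 − 1.819×0.6600/(0.215×33.30))] = 1.515 × ln(3.387) = 1.849 d.
D_c = (0.215/0.875) × 33.30 × e^(−0.215×1.849) = 0.2457 × 33.30 × 0.6720 = 5.500 mg/L.
Minimum DO = 8.55 − 5.500 = 3.050 mg/L.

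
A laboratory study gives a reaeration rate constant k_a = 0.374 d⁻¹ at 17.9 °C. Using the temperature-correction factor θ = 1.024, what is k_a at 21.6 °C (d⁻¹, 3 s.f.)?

k_a ≈ 0.408 d⁻¹

k_a(T₂) = k_a(T₁) · θ^(T₂−T₁) = 0.374 × 1.024^(21.6−17.9)
= 0.374 × 1.024^3.70 = 0.374 × 1.092 = 0.4083 d⁻¹.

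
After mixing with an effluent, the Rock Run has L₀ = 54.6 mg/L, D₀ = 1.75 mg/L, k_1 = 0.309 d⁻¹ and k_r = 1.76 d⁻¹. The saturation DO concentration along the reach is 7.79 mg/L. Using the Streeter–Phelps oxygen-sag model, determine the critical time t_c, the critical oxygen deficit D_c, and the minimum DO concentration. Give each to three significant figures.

t_c ≈ 1.09 d; D_c ≈ 6.85 mg/L; min DO ≈ 0.938 mg/L

With k_r/k_1 = 5.696 and 1 − D₀(k_r−k_1)/(k_1 L₀) = 0.8495,
t_c = ln(5.696 × 0.8495) / (1.76 − 0.309) = ln(4.839) / 1.451 = 1.577/1.451 = 1.087 d.
D_c = (k_1/k_r) L₀ e^(−k_1 t_c) = (0.309/1.76) × 54.6 × e^(−0.309×1.087) = 0.1756 × 54.6 × 0.7148 = 6.852 mg/L.
Minimum DO = C_s − D_c = 7.79 − 6.852 = 0.9379 mg/L.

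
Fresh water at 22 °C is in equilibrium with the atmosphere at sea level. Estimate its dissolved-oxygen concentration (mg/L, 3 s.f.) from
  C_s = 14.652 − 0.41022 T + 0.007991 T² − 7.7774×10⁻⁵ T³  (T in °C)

C_s ≈ 8.67 mg/L

C_s = 14.652 − 0.41022×22 + 0.007991×22² − 7.7774×10⁻⁵×22³ = 8.667 mg/L.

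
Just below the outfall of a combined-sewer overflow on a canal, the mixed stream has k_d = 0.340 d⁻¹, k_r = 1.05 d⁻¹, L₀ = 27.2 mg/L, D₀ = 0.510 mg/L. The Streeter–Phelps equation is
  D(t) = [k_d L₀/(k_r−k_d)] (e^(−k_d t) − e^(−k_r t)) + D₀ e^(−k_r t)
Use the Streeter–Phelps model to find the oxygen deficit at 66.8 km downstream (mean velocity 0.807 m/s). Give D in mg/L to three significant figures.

Travel time t = x/v = 66.8 km / (0.807 m/s) = 66800 m / 0.807 m/s = 82780 s = 0.9581 d.
k_d L₀/(k_r−k_d) = 0.340×27.2/(1.05−0.340) = 9.248/0.7100 = 13.03 mg/L.
e^(−k_d t) = e^(−0.340×0.9581) = 0.7220; e^(−k_r t) = e^(−1.05×0.9581) = 0.3657.
D = 13.03 × (0.7220 − 0.3657) + 0.510 × 0.3657 = 4.641 + 0.1865 = 4.827 mg/L.

D ≈ 4.83 mg/L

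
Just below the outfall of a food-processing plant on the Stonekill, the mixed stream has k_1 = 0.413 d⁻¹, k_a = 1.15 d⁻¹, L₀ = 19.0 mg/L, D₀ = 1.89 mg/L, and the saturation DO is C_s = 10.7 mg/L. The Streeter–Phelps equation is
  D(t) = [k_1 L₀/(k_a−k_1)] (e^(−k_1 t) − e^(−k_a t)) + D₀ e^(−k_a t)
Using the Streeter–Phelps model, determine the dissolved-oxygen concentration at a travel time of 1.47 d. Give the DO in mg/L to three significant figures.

DO ≈ 6.51 mg/L

k_1 L₀/(k_a−k_1) = 0.413×19.0/(1.15−0.413) = 7.847/0.7370 = 10.65 mg/L.
e^(−k_1 t) = e^(−0.413×1.470) = 0.5449; e^(−k_a t) = e^(−1.15×1.470) = 0.1844.
D = 10.65 × (0.5449 − 0.1844) + 1.89 × 0.1844 = 3.838 + 0.3486 = 4.187 mg/L.
DO = C_s − D = 10.7 − 4.187 = 6.513 mg/L.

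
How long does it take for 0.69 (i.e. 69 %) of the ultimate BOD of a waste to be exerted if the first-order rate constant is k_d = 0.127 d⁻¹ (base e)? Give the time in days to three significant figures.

t ≈ 9.22 d

y/L₀ = 1 − e^(−k_d t) = 0.69 ⇒ e^(−k_d t) = 0.310
t = −ln(0.310) / 0.127 = 1.171 / 0.127 = 9.222 d.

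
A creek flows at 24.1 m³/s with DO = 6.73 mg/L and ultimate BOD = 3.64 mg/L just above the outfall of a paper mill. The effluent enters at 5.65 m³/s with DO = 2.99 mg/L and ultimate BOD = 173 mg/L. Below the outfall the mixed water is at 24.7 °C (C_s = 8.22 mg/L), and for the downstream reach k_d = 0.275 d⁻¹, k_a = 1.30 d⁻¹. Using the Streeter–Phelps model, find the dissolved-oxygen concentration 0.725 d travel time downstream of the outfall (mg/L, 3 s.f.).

DO ≈ 3.24 mg/L

Mixed DO = (24.1×6.73 + 5.65×2.99)/(24.1+5.65) = 179.1/29.75 = 6.020 mg/L.
Mixed L₀ = (24.1×3.64 + 5.65×173)/(29.75) = 1065/29.75 = 35.80 mg/L.
Initial deficit D₀ = C_s − DO₀ = 8.22 − 6.020 = 2.200 mg/L.
D(0.725) = [0.275×35.80/(1.30−0.275)](e^(−0.275×0.725) − e^(−1.30×0.725)) + 2.200 e^(−1.30×0.725)
= 9.606 × (0.8192 − 0.3897) + 2.200 × 0.3897 = 4.984 mg/L.
DO = 8.22 − 4.984 = 3.236 mg/L.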